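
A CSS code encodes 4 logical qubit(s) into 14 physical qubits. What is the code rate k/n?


Code rate R = k/n
= 4/14
= 0.2857

0.2857


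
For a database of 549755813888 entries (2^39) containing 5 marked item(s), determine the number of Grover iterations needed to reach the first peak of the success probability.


After j Grover iterations the success probability is P(j) = sin^2((2j+1)*theta), where sin(theta) = sqrt(k/N).
N = 2^39 = 549755813888, k = 5
sin(theta) = sqrt(k/N) = 3.015782986e-06
theta = arcsin(sqrt(k/N)) = 3.015782986e-06 rad
P(j) reaches its first maximum when (2j+1)*theta is as close as possible to pi/2, i.e. j = round(pi/(4*theta) - 1/2).
pi/(4*theta) - 1/2 = 260428.7706
(For comparison, the common estimate pi/4 * sqrt(N/k) = 260429.2706; the exact maximiser is used here.)
Optimal iterations = 260429

260429


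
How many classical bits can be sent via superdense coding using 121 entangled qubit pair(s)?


Superdense coding allows 2 classical bits per shared entangled pair.
121 pair(s) -> 2 * 121 = 242 classical bits

242


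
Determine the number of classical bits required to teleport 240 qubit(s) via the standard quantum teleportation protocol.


Quantum teleportation requires 2 classical bits per qubit teleported.
240 qubit(s) -> 2 * 240 = 480 classical bits

480


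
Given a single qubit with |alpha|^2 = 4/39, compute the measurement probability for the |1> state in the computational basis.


|alpha|^2 = 4/39 = 0.1026
|beta|^2 = 1 - 4/39 = 35/39 = 0.8974
P(|1>) = |beta|^2 = 0.8974

0.8974


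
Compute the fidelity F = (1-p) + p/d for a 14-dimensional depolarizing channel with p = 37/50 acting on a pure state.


F = (1-p) + p/d
= (1 - 0.7400) + 0.7400/14
= 0.2600 + 0.0529
= 0.3129

0.3129


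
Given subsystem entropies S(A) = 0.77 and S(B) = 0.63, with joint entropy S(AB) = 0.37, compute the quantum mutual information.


I(A:B) = S(A) + S(B) - S(AB)
= 0.77 + 0.63 - 0.37
= 1.0300

1.0300


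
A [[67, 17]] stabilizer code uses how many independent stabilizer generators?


For an [[n,k]] stabilizer code:
Number of stabilizer generators = n - k
= 67 - 17
= 50

50


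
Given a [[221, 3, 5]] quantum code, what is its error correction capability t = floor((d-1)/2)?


Code parameters: [[221, 3, 5]], distance d = 5.
Number of correctable errors = floor((d-1)/2)
= floor((5 - 1)/2)
= floor(4/2)
= 2

2


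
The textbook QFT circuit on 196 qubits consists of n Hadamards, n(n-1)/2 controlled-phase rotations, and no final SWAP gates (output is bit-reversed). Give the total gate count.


Hadamard gates: 196
Controlled rotations: n*(n-1)/2 = 196*195/2 = 19110
SWAP gates: 0 (omitted)
Total = 196 + 19110
= 19306

19306


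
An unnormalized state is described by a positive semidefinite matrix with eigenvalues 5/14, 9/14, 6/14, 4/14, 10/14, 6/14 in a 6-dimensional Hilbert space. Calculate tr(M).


tr(M) = sum of eigenvalues
= 5/14 + 9/14 + 6/14 + 4/14 + 10/14 + 6/14
= 40/14
= 2.8571

2.8571


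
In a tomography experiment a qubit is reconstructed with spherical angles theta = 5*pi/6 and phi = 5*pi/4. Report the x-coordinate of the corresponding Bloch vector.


theta = 2.6180, phi = 3.9270
r_x = sin(theta)*cos(phi) = 0.5000 * -0.7071
r_x = -0.3536

-0.3536


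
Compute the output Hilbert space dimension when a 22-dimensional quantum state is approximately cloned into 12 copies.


Output space = H^(tensor 12) where dim(H) = 22
dim = 22^12
= 484 (after 2 factors)
= 10648 (after 3 factors)
= 234256 (after 4 factors)
= 5153632 (after 5 factors)
= 113379904 (after 6 factors)
= 2494357888 (after 7 factors)
= 54875873536 (after 8 factors)
= 1207269217792 (after 9 factors)
= 26559922791424 (after 10 factors)
= 584318301411328 (after 11 factors)
= 12855002631049216 (after 12 factors)
= 12855002631049216

12855002631049216


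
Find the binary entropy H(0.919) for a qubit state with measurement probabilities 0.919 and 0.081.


S = -p*log2(p) - (1-p)*log2(1-p)
p = 0.9190, 1-p = 0.0810
= -0.9190 * log2(0.9190) - 0.0810 * log2(0.0810)
= -(-0.1120) - (-0.2937)
= 0.4057

0.4057


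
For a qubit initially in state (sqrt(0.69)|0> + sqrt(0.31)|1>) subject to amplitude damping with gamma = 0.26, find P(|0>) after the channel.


For amplitude damping with parameter gamma on state sqrt(a)|0> + sqrt(b)|1>:
alpha^2 = 0.69, beta^2 = 0.31
P(|0>) = alpha^2 + gamma * beta^2
= 0.69 + 0.26 * 0.31
= 0.69 + 0.0806
= 0.7706

0.7706


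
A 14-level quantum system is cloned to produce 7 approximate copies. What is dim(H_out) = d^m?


Output space = H^(tensor 7) where dim(H) = 14
dim = 14^7
= 196 (after 2 factors)
= 2744 (after 3 factors)
= 38416 (after 4 factors)
= 537824 (after 5 factors)
= 7529536 (after 6 factors)
= 105413504 (after 7 factors)
= 105413504

105413504


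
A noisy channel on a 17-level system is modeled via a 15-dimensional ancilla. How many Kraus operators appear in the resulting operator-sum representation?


Tracing out the environment in an orthonormal basis {|i>_E} gives Kraus operators K_i = <i|_E U |0>_E.
Number of Kraus operators = dim(H_env) = d_env
= 15

15


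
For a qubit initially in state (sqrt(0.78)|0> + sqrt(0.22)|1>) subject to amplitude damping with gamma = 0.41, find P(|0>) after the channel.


For amplitude damping with parameter gamma on state sqrt(a)|0> + sqrt(b)|1>:
alpha^2 = 0.78, beta^2 = 0.22
P(|0>) = alpha^2 + gamma * beta^2
= 0.78 + 0.41 * 0.22
= 0.78 + 0.0902
= 0.8702

0.8702


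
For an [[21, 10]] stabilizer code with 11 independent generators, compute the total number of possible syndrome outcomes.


Each stabilizer generator gives a binary (+1 or -1) measurement outcome.
With 11 independent generators:
Total syndromes = 2^11
= 2048

2048


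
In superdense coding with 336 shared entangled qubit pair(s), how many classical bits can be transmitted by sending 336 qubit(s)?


Superdense coding allows 2 classical bits per shared entangled pair.
336 pair(s) -> 2 * 336 = 672 classical bits

672


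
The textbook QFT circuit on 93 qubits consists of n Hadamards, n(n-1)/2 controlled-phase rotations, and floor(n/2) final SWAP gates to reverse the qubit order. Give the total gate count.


Hadamard gates: 93
Controlled rotations: n*(n-1)/2 = 93*92/2 = 4278
SWAP gates: floor(n/2) = floor(93/2) = 46
Total = 93 + 4278 + 46
= 4417

4417


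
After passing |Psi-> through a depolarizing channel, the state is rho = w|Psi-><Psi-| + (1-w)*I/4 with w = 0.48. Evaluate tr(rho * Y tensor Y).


|Psi-> = (|01> - |10>)/sqrt(2)
For the pure Bell state, <Y_A Y_B> = -1 (Bell-state Pauli correlator).
The maximally-mixed part I/4 has tr(I/4 * P tensor P) = 0 for any traceless Pauli P.
So <Y_A Y_B>_rho = w * (-1) + (1 - w) * 0
= 0.48 * (-1)
= -0.4800

-0.4800


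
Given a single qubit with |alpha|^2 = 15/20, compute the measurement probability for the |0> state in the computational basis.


|alpha|^2 = 15/20 = 0.7500
|beta|^2 = 1 - 15/20 = 5/20 = 0.2500
P(|0>) = |alpha|^2 = 0.7500

0.7500


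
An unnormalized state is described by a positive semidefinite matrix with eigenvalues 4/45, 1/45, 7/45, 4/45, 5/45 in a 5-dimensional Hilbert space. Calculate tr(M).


tr(M) = sum of eigenvalues
= 4/45 + 1/45 + 7/45 + 4/45 + 5/45
= 21/45
= 0.4667

0.4667


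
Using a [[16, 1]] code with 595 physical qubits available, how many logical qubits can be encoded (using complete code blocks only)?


Each code block uses 16 physical qubits for 1 logical qubit(s).
Number of complete blocks = floor(595 / 16) = 37
Logical qubits = 37 * 1
= 37

37


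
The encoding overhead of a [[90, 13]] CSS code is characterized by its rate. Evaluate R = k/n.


Code rate R = k/n
= 13/90
= 0.1444

0.1444


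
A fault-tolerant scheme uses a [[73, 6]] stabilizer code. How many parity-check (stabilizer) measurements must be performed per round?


For an [[n,k]] stabilizer code:
Number of stabilizer generators = n - k
= 73 - 6
= 67

67


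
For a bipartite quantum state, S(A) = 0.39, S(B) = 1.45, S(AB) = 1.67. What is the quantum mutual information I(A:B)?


I(A:B) = S(A) + S(B) - S(AB)
= 0.39 + 1.45 - 1.67
= 0.1700

0.1700


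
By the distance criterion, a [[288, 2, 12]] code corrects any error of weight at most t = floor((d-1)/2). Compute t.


Code parameters: [[288, 2, 12]], distance d = 12.
Number of correctable errors = floor((d-1)/2)
= floor((12 - 1)/2)
= floor(11/2)
= 5

5


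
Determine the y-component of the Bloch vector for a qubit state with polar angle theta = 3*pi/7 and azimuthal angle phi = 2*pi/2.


theta = 1.3464, phi = 3.1416
r_y = sin(theta)*sin(phi) = 0.9749 * 0.0000
r_y = 0.0000

0.0000


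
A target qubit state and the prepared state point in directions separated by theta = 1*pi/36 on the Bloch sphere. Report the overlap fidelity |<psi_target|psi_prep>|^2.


For states separated by angle theta on Bloch sphere:
F = cos^2(theta/2)
theta = 1*pi/36 = 0.0873
theta/2 = 0.0436
cos(theta/2) = 0.9990
F = 0.9981

0.9981


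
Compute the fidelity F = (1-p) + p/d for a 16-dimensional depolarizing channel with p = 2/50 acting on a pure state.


F = (1-p) + p/d
= (1 - 0.0400) + 0.0400/16
= 0.9600 + 0.0025
= 0.9625

0.9625


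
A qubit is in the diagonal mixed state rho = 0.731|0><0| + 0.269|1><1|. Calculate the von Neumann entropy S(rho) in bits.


S = -p*log2(p) - (1-p)*log2(1-p)
p = 0.7310, 1-p = 0.2690
= -0.7310 * log2(0.7310) - 0.2690 * log2(0.2690)
= -(-0.3305) - (-0.5096)
= 0.8400

0.8400


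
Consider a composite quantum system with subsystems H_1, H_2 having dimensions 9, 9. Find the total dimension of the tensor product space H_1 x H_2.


dim(H_1 x H_2) = 9 * 9
= 81

81


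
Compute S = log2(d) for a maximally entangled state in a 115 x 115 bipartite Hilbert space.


For a maximally entangled state in d x d:
S = log2(d) = log2(115)
= 6.8455

6.8455


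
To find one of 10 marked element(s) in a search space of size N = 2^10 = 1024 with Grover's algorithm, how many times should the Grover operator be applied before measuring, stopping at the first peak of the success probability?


After j Grover iterations the success probability is P(j) = sin^2((2j+1)*theta), where sin(theta) = sqrt(k/N).
N = 2^10 = 1024, k = 10
sin(theta) = sqrt(k/N) = 0.09882117688
theta = arcsin(sqrt(k/N)) = 0.0989827296 rad
P(j) reaches its first maximum when (2j+1)*theta is as close as possible to pi/2, i.e. j = round(pi/(4*theta) - 1/2).
pi/(4*theta) - 1/2 = 7.4347
(For comparison, the common estimate pi/4 * sqrt(N/k) = 7.9477; the exact maximiser is used here.)
Optimal iterations = 7

7


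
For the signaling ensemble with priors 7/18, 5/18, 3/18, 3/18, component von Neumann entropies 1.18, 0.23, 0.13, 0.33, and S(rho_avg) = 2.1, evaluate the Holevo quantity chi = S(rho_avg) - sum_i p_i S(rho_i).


chi = S(rho) - sum_i p_i * S(rho_i)
Weighted entropy = 7/18 * 1.18 + 5/18 * 0.23 + 3/18 * 0.13 + 3/18 * 0.33
= 0.5994
chi = 2.1 - 0.5994
= 1.5006

1.5006


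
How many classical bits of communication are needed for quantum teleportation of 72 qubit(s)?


Quantum teleportation requires 2 classical bits per qubit teleported.
72 qubit(s) -> 2 * 72 = 144 classical bits

144


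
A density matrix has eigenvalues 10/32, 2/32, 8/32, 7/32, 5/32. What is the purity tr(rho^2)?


tr(rho^2) = sum of eigenvalues squared
= (10/32)^2 + (2/32)^2 + (8/32)^2 + (7/32)^2 + (5/32)^2
= (100 + 4 + 64 + 49 + 25) / 1024
= 242/1024
= 0.2363

0.2363


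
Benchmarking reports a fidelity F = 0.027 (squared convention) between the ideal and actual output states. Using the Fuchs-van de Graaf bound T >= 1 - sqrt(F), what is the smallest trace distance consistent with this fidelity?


Fuchs-van de Graaf (squared-fidelity convention): 1 - sqrt(F) <= T <= sqrt(1 - F).
Lower bound: T >= 1 - sqrt(F)
sqrt(F) = sqrt(0.027) = 0.1643
T >= 1 - 0.1643
T >= 0.8357

0.8357


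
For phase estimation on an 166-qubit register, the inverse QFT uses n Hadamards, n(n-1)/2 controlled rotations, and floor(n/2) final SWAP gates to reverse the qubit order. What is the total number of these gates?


Hadamard gates: 166
Controlled rotations: n*(n-1)/2 = 166*165/2 = 13695
SWAP gates: floor(n/2) = floor(166/2) = 83
Total = 166 + 13695 + 83
= 13944

13944


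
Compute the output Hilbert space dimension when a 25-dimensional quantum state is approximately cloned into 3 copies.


Output space = H^(tensor 3) where dim(H) = 25
dim = 25^3
= 625 (after 2 factors)
= 15625 (after 3 factors)
= 15625

15625


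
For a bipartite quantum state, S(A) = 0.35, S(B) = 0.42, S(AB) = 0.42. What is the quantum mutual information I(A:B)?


I(A:B) = S(A) + S(B) - S(AB)
= 0.35 + 0.42 - 0.42
= 0.3500

0.3500


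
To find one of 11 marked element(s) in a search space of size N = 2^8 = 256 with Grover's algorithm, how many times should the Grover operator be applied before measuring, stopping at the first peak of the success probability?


After j Grover iterations the success probability is P(j) = sin^2((2j+1)*theta), where sin(theta) = sqrt(k/N).
N = 2^8 = 256, k = 11
sin(theta) = sqrt(k/N) = 0.2072890494
theta = arcsin(sqrt(k/N)) = 0.2088030017 rad
P(j) reaches its first maximum when (2j+1)*theta is as close as possible to pi/2, i.e. j = round(pi/(4*theta) - 1/2).
pi/(4*theta) - 1/2 = 3.2614
(For comparison, the common estimate pi/4 * sqrt(N/k) = 3.7889; the exact maximiser is used here.)
Optimal iterations = 3

3


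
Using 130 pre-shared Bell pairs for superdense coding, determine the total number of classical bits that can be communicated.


Superdense coding allows 2 classical bits per shared entangled pair.
130 pair(s) -> 2 * 130 = 260 classical bits

260


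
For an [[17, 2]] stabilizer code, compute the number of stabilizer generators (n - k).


For an [[n,k]] stabilizer code:
Number of stabilizer generators = n - k
= 17 - 2
= 15

15


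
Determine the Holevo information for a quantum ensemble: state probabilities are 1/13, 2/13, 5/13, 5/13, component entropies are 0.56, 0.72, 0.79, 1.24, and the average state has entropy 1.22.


chi = S(rho) - sum_i p_i * S(rho_i)
Weighted entropy = 1/13 * 0.56 + 2/13 * 0.72 + 5/13 * 0.79 + 5/13 * 1.24
= 0.9346
chi = 1.22 - 0.9346
= 0.2854

0.2854


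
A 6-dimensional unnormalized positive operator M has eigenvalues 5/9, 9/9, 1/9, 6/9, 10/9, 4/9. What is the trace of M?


tr(M) = sum of eigenvalues
= 5/9 + 9/9 + 1/9 + 6/9 + 10/9 + 4/9
= 35/9
= 3.8889

3.8889


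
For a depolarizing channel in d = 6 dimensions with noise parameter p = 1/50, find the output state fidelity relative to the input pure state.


F = (1-p) + p/d
= (1 - 0.0200) + 0.0200/6
= 0.9800 + 0.0033
= 0.9833

0.9833


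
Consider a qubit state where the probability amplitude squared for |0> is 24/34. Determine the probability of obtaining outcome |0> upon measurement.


|alpha|^2 = 24/34 = 0.7059
|beta|^2 = 1 - 24/34 = 10/34 = 0.2941
P(|0>) = |alpha|^2 = 0.7059

0.7059


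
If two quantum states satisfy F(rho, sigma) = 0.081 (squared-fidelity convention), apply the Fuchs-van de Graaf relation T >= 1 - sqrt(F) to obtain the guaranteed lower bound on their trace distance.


Fuchs-van de Graaf (squared-fidelity convention): 1 - sqrt(F) <= T <= sqrt(1 - F).
Lower bound: T >= 1 - sqrt(F)
sqrt(F) = sqrt(0.081) = 0.2846
T >= 1 - 0.2846
T >= 0.7154

0.7154


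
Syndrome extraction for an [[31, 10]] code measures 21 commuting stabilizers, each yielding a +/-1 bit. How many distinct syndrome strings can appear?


Each stabilizer generator gives a binary (+1 or -1) measurement outcome.
With 21 independent generators:
Total syndromes = 2^21
= 2097152

2097152


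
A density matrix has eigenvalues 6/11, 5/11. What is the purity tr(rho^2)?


tr(rho^2) = sum of eigenvalues squared
= (6/11)^2 + (5/11)^2
= (36 + 25) / 121
= 61/121
= 0.5041

0.5041


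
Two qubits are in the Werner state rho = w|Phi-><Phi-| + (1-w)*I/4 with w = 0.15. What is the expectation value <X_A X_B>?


|Phi-> = (|00> - |11>)/sqrt(2)
For the pure Bell state, <X_A X_B> = -1 (Bell-state Pauli correlator).
The maximally-mixed part I/4 has tr(I/4 * P tensor P) = 0 for any traceless Pauli P.
So <X_A X_B>_rho = w * (-1) + (1 - w) * 0
= 0.15 * (-1)
= -0.1500

-0.1500


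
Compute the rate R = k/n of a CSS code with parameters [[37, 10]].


Code rate R = k/n
= 10/37
= 0.2703

0.2703


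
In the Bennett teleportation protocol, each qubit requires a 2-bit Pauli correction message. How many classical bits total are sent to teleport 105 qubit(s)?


Quantum teleportation requires 2 classical bits per qubit teleported.
105 qubit(s) -> 2 * 105 = 210 classical bits

210


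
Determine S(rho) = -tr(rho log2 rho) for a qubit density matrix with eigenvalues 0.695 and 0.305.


S = -p*log2(p) - (1-p)*log2(1-p)
p = 0.6950, 1-p = 0.3050
= -0.6950 * log2(0.6950) - 0.3050 * log2(0.3050)
= -(-0.3648) - (-0.5225)
= 0.8873

0.8873


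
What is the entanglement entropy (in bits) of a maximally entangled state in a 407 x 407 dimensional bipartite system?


For a maximally entangled state in d x d:
S = log2(d) = log2(407)
= 8.6689

8.6689


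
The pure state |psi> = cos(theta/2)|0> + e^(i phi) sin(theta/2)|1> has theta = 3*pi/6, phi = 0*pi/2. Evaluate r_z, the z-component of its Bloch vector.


theta = 1.5708, phi = 0.0000
r_z = cos(theta) = 0.0000

0.0000


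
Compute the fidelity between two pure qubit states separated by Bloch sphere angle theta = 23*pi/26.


For states separated by angle theta on Bloch sphere:
F = cos^2(theta/2)
theta = 23*pi/26 = 2.7791
theta/2 = 1.3896
cos(theta/2) = 0.1803
F = 0.0325

0.0325


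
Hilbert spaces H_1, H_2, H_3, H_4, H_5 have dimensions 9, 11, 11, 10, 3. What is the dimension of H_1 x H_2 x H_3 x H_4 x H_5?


dim(H_1 x H_2 x H_3 x H_4 x H_5) = 9 * 11 * 11 * 10 * 3
= 99 * 11 * 10 * 3
= 1089 * 10 * 3
= 10890 * 3
= 32670

32670


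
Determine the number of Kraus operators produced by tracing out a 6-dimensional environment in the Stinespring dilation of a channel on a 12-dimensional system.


Tracing out the environment in an orthonormal basis {|i>_E} gives Kraus operators K_i = <i|_E U |0>_E.
Number of Kraus operators = dim(H_env) = d_env
= 6

6


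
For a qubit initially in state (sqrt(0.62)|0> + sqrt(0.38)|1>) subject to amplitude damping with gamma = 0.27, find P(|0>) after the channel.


For amplitude damping with parameter gamma on state sqrt(a)|0> + sqrt(b)|1>:
alpha^2 = 0.62, beta^2 = 0.38
P(|0>) = alpha^2 + gamma * beta^2
= 0.62 + 0.27 * 0.38
= 0.62 + 0.1026
= 0.7226

0.7226


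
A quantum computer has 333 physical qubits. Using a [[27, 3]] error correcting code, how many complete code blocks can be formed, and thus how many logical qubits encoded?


Each code block uses 27 physical qubits for 3 logical qubit(s).
Number of complete blocks = floor(333 / 27) = 12
Logical qubits = 12 * 3
= 36

36


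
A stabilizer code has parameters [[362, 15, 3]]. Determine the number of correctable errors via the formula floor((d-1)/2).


Code parameters: [[362, 15, 3]], distance d = 3.
Number of correctable errors = floor((d-1)/2)
= floor((3 - 1)/2)
= floor(2/2)
= 1

1


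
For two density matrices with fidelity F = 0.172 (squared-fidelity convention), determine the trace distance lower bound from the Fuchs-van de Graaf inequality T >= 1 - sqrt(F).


Fuchs-van de Graaf (squared-fidelity convention): 1 - sqrt(F) <= T <= sqrt(1 - F).
Lower bound: T >= 1 - sqrt(F)
sqrt(F) = sqrt(0.172) = 0.4147
T >= 1 - 0.4147
T >= 0.5853

0.5853


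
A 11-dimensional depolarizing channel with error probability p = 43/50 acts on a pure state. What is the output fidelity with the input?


F = (1-p) + p/d
= (1 - 0.8600) + 0.8600/11
= 0.1400 + 0.0782
= 0.2182

0.2182


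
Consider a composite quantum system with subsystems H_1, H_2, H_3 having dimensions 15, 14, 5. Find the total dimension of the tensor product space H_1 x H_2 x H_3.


dim(H_1 x H_2 x H_3) = 15 * 14 * 5
= 210 * 5
= 1050

1050


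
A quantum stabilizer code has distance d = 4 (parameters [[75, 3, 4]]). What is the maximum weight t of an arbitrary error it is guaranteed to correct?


Code parameters: [[75, 3, 4]], distance d = 4.
Number of correctable errors = floor((d-1)/2)
= floor((4 - 1)/2)
= floor(3/2)
= 1

1


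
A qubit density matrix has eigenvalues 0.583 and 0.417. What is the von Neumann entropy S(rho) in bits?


S = -p*log2(p) - (1-p)*log2(1-p)
p = 0.5830, 1-p = 0.4170
= -0.5830 * log2(0.5830) - 0.4170 * log2(0.4170)
= -(-0.4538) - (-0.5262)
= 0.9800

0.9800


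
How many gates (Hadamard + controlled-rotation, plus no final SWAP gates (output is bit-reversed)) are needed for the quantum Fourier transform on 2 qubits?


Hadamard gates: 2
Controlled rotations: n*(n-1)/2 = 2*1/2 = 1
SWAP gates: 0 (omitted)
Total = 2 + 1
= 3

3


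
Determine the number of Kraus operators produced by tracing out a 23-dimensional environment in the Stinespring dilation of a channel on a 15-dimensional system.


Tracing out the environment in an orthonormal basis {|i>_E} gives Kraus operators K_i = <i|_E U |0>_E.
Number of Kraus operators = dim(H_env) = d_env
= 23

23


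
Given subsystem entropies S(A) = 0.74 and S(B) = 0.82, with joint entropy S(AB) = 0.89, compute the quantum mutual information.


I(A:B) = S(A) + S(B) - S(AB)
= 0.74 + 0.82 - 0.89
= 0.6700

0.6700


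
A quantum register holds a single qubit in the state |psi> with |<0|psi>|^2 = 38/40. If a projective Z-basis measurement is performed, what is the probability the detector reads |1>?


|alpha|^2 = 38/40 = 0.9500
|beta|^2 = 1 - 38/40 = 2/40 = 0.0500
P(|1>) = |beta|^2 = 0.0500

0.0500


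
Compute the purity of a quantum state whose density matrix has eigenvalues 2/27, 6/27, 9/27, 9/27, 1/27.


tr(rho^2) = sum of eigenvalues squared
= (2/27)^2 + (6/27)^2 + (9/27)^2 + (9/27)^2 + (1/27)^2
= (4 + 36 + 81 + 81 + 1) / 729
= 203/729
= 0.2785

0.2785


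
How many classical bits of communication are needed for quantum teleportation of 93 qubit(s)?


Quantum teleportation requires 2 classical bits per qubit teleported.
93 qubit(s) -> 2 * 93 = 186 classical bits

186


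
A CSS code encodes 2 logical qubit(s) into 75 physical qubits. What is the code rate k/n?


Code rate R = k/n
= 2/75
= 0.0267

0.0267


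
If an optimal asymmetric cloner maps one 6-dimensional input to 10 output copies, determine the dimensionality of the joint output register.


Output space = H^(tensor 10) where dim(H) = 6
dim = 6^10
= 36 (after 2 factors)
= 216 (after 3 factors)
= 1296 (after 4 factors)
= 7776 (after 5 factors)
= 46656 (after 6 factors)
= 279936 (after 7 factors)
= 1679616 (after 8 factors)
= 10077696 (after 9 factors)
= 60466176 (after 10 factors)
= 60466176

60466176


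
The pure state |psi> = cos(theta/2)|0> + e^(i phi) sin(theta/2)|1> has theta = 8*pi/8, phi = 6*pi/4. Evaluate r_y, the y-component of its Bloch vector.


theta = 3.1416, phi = 4.7124
r_y = sin(theta)*sin(phi) = 0.0000 * -1.0000
r_y = 0.0000

0.0000


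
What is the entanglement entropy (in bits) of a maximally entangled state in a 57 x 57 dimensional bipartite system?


For a maximally entangled state in d x d:
S = log2(d) = log2(57)
= 5.8329

5.8329


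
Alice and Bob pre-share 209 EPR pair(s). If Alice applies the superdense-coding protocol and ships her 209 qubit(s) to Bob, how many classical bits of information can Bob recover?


Superdense coding allows 2 classical bits per shared entangled pair.
209 pair(s) -> 2 * 209 = 418 classical bits

418


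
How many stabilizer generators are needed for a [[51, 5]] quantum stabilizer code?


For an [[n,k]] stabilizer code:
Number of stabilizer generators = n - k
= 51 - 5
= 46

46


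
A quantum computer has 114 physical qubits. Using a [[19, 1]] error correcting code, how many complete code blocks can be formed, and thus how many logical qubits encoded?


Each code block uses 19 physical qubits for 1 logical qubit(s).
Number of complete blocks = floor(114 / 19) = 6
Logical qubits = 6 * 1
= 6

6


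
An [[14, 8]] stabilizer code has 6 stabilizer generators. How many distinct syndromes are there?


Each stabilizer generator gives a binary (+1 or -1) measurement outcome.
With 6 independent generators:
Total syndromes = 2^6
= 64

64


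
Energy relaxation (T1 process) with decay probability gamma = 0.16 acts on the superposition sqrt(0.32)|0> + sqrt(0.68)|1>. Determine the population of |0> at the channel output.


For amplitude damping with parameter gamma on state sqrt(a)|0> + sqrt(b)|1>:
alpha^2 = 0.32, beta^2 = 0.68
P(|0>) = alpha^2 + gamma * beta^2
= 0.32 + 0.16 * 0.68
= 0.32 + 0.1088
= 0.4288

0.4288


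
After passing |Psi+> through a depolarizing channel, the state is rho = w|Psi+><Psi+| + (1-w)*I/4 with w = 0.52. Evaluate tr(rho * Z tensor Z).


|Psi+> = (|01> + |10>)/sqrt(2)
For the pure Bell state, <Z_A Z_B> = -1 (Bell-state Pauli correlator).
The maximally-mixed part I/4 has tr(I/4 * P tensor P) = 0 for any traceless Pauli P.
So <Z_A Z_B>_rho = w * (-1) + (1 - w) * 0
= 0.52 * (-1)
= -0.5200

-0.5200


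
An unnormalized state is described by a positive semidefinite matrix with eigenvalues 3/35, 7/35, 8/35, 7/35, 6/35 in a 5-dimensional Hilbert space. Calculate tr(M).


tr(M) = sum of eigenvalues
= 3/35 + 7/35 + 8/35 + 7/35 + 6/35
= 31/35
= 0.8857

0.8857


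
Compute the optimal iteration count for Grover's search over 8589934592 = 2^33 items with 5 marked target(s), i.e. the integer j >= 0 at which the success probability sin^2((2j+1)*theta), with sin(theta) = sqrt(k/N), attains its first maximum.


After j Grover iterations the success probability is P(j) = sin^2((2j+1)*theta), where sin(theta) = sqrt(k/N).
N = 2^33 = 8589934592, k = 5
sin(theta) = sqrt(k/N) = 2.412626389e-05
theta = arcsin(sqrt(k/N)) = 2.412626389e-05 rad
P(j) reaches its first maximum when (2j+1)*theta is as close as possible to pi/2, i.e. j = round(pi/(4*theta) - 1/2).
pi/(4*theta) - 1/2 = 32553.1588
(For comparison, the common estimate pi/4 * sqrt(N/k) = 32553.6588; the exact maximiser is used here.)
Optimal iterations = 32553

32553


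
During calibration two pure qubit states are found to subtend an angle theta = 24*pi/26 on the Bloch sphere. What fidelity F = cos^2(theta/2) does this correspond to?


For states separated by angle theta on Bloch sphere:
F = cos^2(theta/2)
theta = 24*pi/26 = 2.8999
theta/2 = 1.4500
cos(theta/2) = 0.1205
F = 0.0145

0.0145


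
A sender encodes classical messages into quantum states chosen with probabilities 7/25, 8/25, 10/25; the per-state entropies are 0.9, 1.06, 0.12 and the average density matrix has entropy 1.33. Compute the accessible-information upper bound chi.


chi = S(rho) - sum_i p_i * S(rho_i)
Weighted entropy = 7/25 * 0.9 + 8/25 * 1.06 + 10/25 * 0.12
= 0.6392
chi = 1.33 - 0.6392
= 0.6908

0.6908


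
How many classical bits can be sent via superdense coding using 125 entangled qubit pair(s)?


Superdense coding allows 2 classical bits per shared entangled pair.
125 pair(s) -> 2 * 125 = 250 classical bits

250


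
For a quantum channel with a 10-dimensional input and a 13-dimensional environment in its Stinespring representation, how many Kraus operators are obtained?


Tracing out the environment in an orthonormal basis {|i>_E} gives Kraus operators K_i = <i|_E U |0>_E.
Number of Kraus operators = dim(H_env) = d_env
= 13

13


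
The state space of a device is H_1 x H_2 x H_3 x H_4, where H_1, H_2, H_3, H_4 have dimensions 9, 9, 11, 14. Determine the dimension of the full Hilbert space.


dim(H_1 x H_2 x H_3 x H_4) = 9 * 9 * 11 * 14
= 81 * 11 * 14
= 891 * 14
= 12474

12474


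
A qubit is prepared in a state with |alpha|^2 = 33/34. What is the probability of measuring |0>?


|alpha|^2 = 33/34 = 0.9706
|beta|^2 = 1 - 33/34 = 1/34 = 0.0294
P(|0>) = |alpha|^2 = 0.9706

0.9706


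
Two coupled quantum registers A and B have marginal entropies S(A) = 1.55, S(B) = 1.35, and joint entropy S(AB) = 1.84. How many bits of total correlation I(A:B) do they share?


I(A:B) = S(A) + S(B) - S(AB)
= 1.55 + 1.35 - 1.84
= 1.0600

1.0600


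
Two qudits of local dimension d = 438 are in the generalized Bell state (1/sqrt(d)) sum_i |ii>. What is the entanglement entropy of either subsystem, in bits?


For a maximally entangled state in d x d:
S = log2(d) = log2(438)
= 8.7748

8.7748


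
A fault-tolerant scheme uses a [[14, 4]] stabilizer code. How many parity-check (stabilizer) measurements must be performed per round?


For an [[n,k]] stabilizer code:
Number of stabilizer generators = n - k
= 14 - 4
= 10

10


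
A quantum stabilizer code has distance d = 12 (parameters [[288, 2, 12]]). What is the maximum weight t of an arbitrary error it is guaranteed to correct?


Code parameters: [[288, 2, 12]], distance d = 12.
Number of correctable errors = floor((d-1)/2)
= floor((12 - 1)/2)
= floor(11/2)
= 5

5


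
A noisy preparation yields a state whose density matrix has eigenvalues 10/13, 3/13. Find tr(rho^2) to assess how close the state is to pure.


tr(rho^2) = sum of eigenvalues squared
= (10/13)^2 + (3/13)^2
= (100 + 9) / 169
= 109/169
= 0.6450

0.6450


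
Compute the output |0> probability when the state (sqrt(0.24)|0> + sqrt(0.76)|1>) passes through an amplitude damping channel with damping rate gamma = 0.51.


For amplitude damping with parameter gamma on state sqrt(a)|0> + sqrt(b)|1>:
alpha^2 = 0.24, beta^2 = 0.76
P(|0>) = alpha^2 + gamma * beta^2
= 0.24 + 0.51 * 0.76
= 0.24 + 0.3876
= 0.6276

0.6276


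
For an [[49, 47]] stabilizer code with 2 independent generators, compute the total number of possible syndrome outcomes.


Each stabilizer generator gives a binary (+1 or -1) measurement outcome.
With 2 independent generators:
Total syndromes = 2^2
= 4

4


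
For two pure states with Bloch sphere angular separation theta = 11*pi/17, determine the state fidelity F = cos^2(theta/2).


For states separated by angle theta on Bloch sphere:
F = cos^2(theta/2)
theta = 11*pi/17 = 2.0328
theta/2 = 1.0164
cos(theta/2) = 0.5264
F = 0.2771

0.2771


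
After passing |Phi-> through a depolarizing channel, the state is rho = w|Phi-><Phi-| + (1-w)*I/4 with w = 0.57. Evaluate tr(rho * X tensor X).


|Phi-> = (|00> - |11>)/sqrt(2)
For the pure Bell state, <X_A X_B> = -1 (Bell-state Pauli correlator).
The maximally-mixed part I/4 has tr(I/4 * P tensor P) = 0 for any traceless Pauli P.
So <X_A X_B>_rho = w * (-1) + (1 - w) * 0
= 0.57 * (-1)
= -0.5700

-0.5700


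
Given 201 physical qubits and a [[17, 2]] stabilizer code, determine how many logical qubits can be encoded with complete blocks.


Each code block uses 17 physical qubits for 2 logical qubit(s).
Number of complete blocks = floor(201 / 17) = 11
Logical qubits = 11 * 2
= 22

22


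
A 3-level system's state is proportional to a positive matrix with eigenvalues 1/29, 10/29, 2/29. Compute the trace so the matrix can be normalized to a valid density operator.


tr(M) = sum of eigenvalues
= 1/29 + 10/29 + 2/29
= 13/29
= 0.4483

0.4483


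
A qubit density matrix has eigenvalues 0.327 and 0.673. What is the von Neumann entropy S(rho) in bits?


S = -p*log2(p) - (1-p)*log2(1-p)
p = 0.3270, 1-p = 0.6730
= -0.3270 * log2(0.3270) - 0.6730 * log2(0.6730)
= -(-0.5273) - (-0.3845)
= 0.9118

0.9118


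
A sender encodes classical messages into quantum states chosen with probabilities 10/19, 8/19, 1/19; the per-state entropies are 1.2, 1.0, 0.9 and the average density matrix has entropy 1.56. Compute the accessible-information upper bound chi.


chi = S(rho) - sum_i p_i * S(rho_i)
Weighted entropy = 10/19 * 1.2 + 8/19 * 1.0 + 1/19 * 0.9
= 1.1000
chi = 1.56 - 1.1000
= 0.4600

0.4600


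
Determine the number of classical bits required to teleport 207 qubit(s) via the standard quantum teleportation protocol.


Quantum teleportation requires 2 classical bits per qubit teleported.
207 qubit(s) -> 2 * 207 = 414 classical bits

414


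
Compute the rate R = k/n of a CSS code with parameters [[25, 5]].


Code rate R = k/n
= 5/25
= 0.2000

0.2000


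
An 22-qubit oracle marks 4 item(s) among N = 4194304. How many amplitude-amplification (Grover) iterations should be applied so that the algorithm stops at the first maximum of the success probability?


After j Grover iterations the success probability is P(j) = sin^2((2j+1)*theta), where sin(theta) = sqrt(k/N).
N = 2^22 = 4194304, k = 4
sin(theta) = sqrt(k/N) = 0.0009765625
theta = arcsin(sqrt(k/N)) = 0.0009765626552 rad
P(j) reaches its first maximum when (2j+1)*theta is as close as possible to pi/2, i.e. j = round(pi/(4*theta) - 1/2).
pi/(4*theta) - 1/2 = 803.7476
(For comparison, the common estimate pi/4 * sqrt(N/k) = 804.2477; the exact maximiser is used here.)
Optimal iterations = 804

804


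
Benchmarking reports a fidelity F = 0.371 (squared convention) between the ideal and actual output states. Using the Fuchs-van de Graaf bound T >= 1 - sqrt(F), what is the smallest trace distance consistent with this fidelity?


Fuchs-van de Graaf (squared-fidelity convention): 1 - sqrt(F) <= T <= sqrt(1 - F).
Lower bound: T >= 1 - sqrt(F)
sqrt(F) = sqrt(0.371) = 0.6091
T >= 1 - 0.6091
T >= 0.3909

0.3909


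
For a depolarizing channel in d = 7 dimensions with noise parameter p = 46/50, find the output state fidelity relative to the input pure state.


F = (1-p) + p/d
= (1 - 0.9200) + 0.9200/7
= 0.0800 + 0.1314
= 0.2114

0.2114


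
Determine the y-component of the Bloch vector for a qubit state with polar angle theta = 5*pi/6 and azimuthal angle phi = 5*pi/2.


theta = 2.6180, phi = 7.8540
r_y = sin(theta)*sin(phi) = 0.5000 * 1.0000
r_y = 0.5000

0.5000


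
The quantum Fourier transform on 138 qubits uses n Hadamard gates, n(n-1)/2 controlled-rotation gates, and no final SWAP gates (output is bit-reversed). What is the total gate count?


Hadamard gates: 138
Controlled rotations: n*(n-1)/2 = 138*137/2 = 9453
SWAP gates: 0 (omitted)
Total = 138 + 9453
= 9591

9591


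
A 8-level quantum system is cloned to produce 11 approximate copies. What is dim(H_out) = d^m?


Output space = H^(tensor 11) where dim(H) = 8
dim = 8^11
= 64 (after 2 factors)
= 512 (after 3 factors)
= 4096 (after 4 factors)
= 32768 (after 5 factors)
= 262144 (after 6 factors)
= 2097152 (after 7 factors)
= 16777216 (after 8 factors)
= 134217728 (after 9 factors)
= 1073741824 (after 10 factors)
= 8589934592 (after 11 factors)
= 8589934592

8589934592


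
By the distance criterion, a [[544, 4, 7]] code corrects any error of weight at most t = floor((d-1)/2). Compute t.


Code parameters: [[544, 4, 7]], distance d = 7.
Number of correctable errors = floor((d-1)/2)
= floor((7 - 1)/2)
= floor(6/2)
= 3

3


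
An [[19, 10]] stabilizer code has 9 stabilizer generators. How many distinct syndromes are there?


Each stabilizer generator gives a binary (+1 or -1) measurement outcome.
With 9 independent generators:
Total syndromes = 2^9
= 512

512


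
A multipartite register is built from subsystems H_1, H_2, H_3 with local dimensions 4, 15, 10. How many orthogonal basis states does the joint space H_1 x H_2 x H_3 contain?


dim(H_1 x H_2 x H_3) = 4 * 15 * 10
= 60 * 10
= 600

600


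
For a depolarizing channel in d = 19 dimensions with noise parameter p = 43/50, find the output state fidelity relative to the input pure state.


F = (1-p) + p/d
= (1 - 0.8600) + 0.8600/19
= 0.1400 + 0.0453
= 0.1853

0.1853


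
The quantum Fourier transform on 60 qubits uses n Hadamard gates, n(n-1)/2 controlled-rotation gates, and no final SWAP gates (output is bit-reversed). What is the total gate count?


Hadamard gates: 60
Controlled rotations: n*(n-1)/2 = 60*59/2 = 1770
SWAP gates: 0 (omitted)
Total = 60 + 1770
= 1830

1830


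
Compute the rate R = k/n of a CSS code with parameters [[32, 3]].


Code rate R = k/n
= 3/32
= 0.0938

0.0938


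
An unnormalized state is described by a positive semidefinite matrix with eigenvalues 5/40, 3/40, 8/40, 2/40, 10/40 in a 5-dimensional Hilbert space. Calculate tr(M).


tr(M) = sum of eigenvalues
= 5/40 + 3/40 + 8/40 + 2/40 + 10/40
= 28/40
= 0.7000

0.7000


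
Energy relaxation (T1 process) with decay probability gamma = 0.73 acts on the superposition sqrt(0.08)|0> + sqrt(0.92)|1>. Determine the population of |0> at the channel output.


For amplitude damping with parameter gamma on state sqrt(a)|0> + sqrt(b)|1>:
alpha^2 = 0.08, beta^2 = 0.92
P(|0>) = alpha^2 + gamma * beta^2
= 0.08 + 0.73 * 0.92
= 0.08 + 0.6716
= 0.7516

0.7516


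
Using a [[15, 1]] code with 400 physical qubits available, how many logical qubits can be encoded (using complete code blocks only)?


Each code block uses 15 physical qubits for 1 logical qubit(s).
Number of complete blocks = floor(400 / 15) = 26
Logical qubits = 26 * 1
= 26

26


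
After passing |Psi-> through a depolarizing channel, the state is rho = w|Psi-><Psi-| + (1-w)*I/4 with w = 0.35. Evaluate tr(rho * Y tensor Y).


|Psi-> = (|01> - |10>)/sqrt(2)
For the pure Bell state, <Y_A Y_B> = -1 (Bell-state Pauli correlator).
The maximally-mixed part I/4 has tr(I/4 * P tensor P) = 0 for any traceless Pauli P.
So <Y_A Y_B>_rho = w * (-1) + (1 - w) * 0
= 0.35 * (-1)
= -0.3500

-0.3500


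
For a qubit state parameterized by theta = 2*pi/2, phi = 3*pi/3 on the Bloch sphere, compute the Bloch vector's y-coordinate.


theta = 3.1416, phi = 3.1416
r_y = sin(theta)*sin(phi) = 0.0000 * 0.0000
r_y = 0.0000

0.0000


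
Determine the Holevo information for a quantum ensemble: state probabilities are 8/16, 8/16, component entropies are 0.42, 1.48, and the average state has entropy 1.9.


chi = S(rho) - sum_i p_i * S(rho_i)
Weighted entropy = 8/16 * 0.42 + 8/16 * 1.48
= 0.9500
chi = 1.9 - 0.9500
= 0.9500

0.9500


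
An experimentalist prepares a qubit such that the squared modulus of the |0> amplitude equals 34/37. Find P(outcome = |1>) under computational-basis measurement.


|alpha|^2 = 34/37 = 0.9189
|beta|^2 = 1 - 34/37 = 3/37 = 0.0811
P(|1>) = |beta|^2 = 0.0811

0.0811


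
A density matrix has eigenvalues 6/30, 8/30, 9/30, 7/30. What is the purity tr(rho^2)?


tr(rho^2) = sum of eigenvalues squared
= (6/30)^2 + (8/30)^2 + (9/30)^2 + (7/30)^2
= (36 + 64 + 81 + 49) / 900
= 230/900
= 0.2556

0.2556


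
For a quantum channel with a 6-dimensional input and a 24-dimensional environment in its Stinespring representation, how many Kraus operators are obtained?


Tracing out the environment in an orthonormal basis {|i>_E} gives Kraus operators K_i = <i|_E U |0>_E.
Number of Kraus operators = dim(H_env) = d_env
= 24

24


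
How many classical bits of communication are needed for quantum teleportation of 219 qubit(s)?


Quantum teleportation requires 2 classical bits per qubit teleported.
219 qubit(s) -> 2 * 219 = 438 classical bits

438


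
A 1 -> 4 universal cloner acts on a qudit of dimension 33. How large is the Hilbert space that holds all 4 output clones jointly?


Output space = H^(tensor 4) where dim(H) = 33
dim = 33^4
= 1089 (after 2 factors)
= 35937 (after 3 factors)
= 1185921 (after 4 factors)
= 1185921

1185921


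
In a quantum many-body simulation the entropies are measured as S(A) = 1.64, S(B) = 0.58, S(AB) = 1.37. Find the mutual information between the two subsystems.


I(A:B) = S(A) + S(B) - S(AB)
= 1.64 + 0.58 - 1.37
= 0.8500

0.8500


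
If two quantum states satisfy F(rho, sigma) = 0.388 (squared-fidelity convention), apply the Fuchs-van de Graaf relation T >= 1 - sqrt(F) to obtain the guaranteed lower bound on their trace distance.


Fuchs-van de Graaf (squared-fidelity convention): 1 - sqrt(F) <= T <= sqrt(1 - F).
Lower bound: T >= 1 - sqrt(F)
sqrt(F) = sqrt(0.388) = 0.6229
T >= 1 - 0.6229
T >= 0.3771

0.3771


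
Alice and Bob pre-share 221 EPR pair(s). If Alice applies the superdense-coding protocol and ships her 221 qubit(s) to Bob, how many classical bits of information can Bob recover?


Superdense coding allows 2 classical bits per shared entangled pair.
221 pair(s) -> 2 * 221 = 442 classical bits

442
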